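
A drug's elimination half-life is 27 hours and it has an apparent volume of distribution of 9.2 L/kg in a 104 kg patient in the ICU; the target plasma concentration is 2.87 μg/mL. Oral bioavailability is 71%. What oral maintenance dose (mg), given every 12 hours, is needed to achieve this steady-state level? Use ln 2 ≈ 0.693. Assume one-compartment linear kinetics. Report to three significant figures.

1190 mg

Vd = 9.2 L/kg × 104 kg = 956.8 L
CL = ln 2 · Vd / t½ = 0.693 × 956.8 / 27 = 24.56 L/h
D = CL × Css × τ / F = 24.56 × 2.87 × 12 / 0.71 = 1191 mg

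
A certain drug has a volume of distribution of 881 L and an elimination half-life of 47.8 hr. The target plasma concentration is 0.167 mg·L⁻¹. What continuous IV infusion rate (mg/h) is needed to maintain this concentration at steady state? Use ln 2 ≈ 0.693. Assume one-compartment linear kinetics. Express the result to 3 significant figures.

2.13 mg/h

k = 0.693/47.8 = 0.01450 h⁻¹, so CL = k·Vd = 0.01450 × 881.0 = 12.77 L/h
Infusion rate = CL × Css = 12.77 × 0.167 = 2.133 mg/h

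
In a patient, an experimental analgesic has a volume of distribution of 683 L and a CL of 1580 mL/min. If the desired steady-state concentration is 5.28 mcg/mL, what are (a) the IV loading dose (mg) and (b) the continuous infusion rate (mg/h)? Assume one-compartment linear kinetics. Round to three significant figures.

(a) 3610 mg; (b) 501 mg/h

Loading: fill Vd to C_target → 683.0 L × 5.28 mg/L = 3606 mg
CL = 1580 mL/min × 60/1000 = 94.80 L/h
Maintenance: replace elimination → rate = CL × Css = 94.80 × 5.28 = 500.5 mg/h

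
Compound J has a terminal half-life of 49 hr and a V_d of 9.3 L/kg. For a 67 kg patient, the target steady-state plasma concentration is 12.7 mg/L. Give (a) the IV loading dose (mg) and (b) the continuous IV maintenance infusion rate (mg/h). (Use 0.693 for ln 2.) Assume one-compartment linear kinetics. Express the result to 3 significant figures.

Vd = 9.3 L/kg × 67 kg = 623.1 L
LD = Vd × C = 623.1 × 12.7 = 7913 mg
CL = 0.693 × Vd / t½ = 0.693 × 623.1 / 49 = 8.812 L/h
Infusion rate = CL × Css = 8.812 × 12.7 = 111.9 mg/h

(a) 7910 mg; (b) 112 mg/h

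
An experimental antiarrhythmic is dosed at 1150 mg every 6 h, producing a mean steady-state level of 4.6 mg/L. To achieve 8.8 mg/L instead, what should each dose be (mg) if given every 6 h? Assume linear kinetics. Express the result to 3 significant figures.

2200 mg

For first-order elimination, Css ∝ F·D/(CL·τ); F and CL are unchanged, so Css ∝ D/τ.
D₂ = D₁ × (Css,target / Css,current) = 1150 × 8.8/4.6 = 2200 mg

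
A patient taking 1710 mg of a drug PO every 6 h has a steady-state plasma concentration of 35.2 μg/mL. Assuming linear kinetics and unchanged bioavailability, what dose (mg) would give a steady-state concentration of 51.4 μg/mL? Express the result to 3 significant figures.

2500 mg

For first-order elimination, Css ∝ F·D/(CL·τ); F and CL are unchanged, so Css ∝ D/τ.
D₂ = D₁ × (Css,target / Css,current) = 1710 × 51.4/35.2 = 2497 mg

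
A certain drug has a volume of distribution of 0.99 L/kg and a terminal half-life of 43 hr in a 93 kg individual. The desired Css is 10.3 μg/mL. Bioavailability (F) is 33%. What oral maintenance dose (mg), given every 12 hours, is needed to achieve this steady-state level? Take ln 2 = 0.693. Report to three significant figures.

Vd(total) = 93 kg × 0.99 L/kg = 92.07 L
k = 0.693/43 = 0.01612 h⁻¹, so CL = k·Vd = 0.01612 × 92.07 = 1.484 L/h
D = CL × Css × τ / F = 1.484 × 10.3 × 12 / 0.33 = 555.8 mg

556 mg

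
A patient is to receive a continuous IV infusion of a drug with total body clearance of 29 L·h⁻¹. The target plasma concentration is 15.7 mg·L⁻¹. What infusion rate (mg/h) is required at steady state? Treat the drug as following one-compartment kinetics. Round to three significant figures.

455 mg/h

At steady state, infusion rate equals elimination rate: rate in = CL × Css.
Infusion rate = CL · Css = 29.00 L/h × 15.7 mg/L = 455.3 mg/h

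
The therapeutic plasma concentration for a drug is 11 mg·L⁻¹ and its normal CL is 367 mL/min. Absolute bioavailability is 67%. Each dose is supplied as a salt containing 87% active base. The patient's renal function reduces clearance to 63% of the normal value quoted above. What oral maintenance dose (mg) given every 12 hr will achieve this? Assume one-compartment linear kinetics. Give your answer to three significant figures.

Convert clearance: 367 mL/min × 60 min/h ÷ 1000 mL/L = 22.02 L/h
Patient clearance = 0.63 × 22.02 = 13.87 L/h
D = CL × Css × τ / F / S = 13.87 × 11 × 12 / 0.67 / 0.87 = 3141 mg

3140 mg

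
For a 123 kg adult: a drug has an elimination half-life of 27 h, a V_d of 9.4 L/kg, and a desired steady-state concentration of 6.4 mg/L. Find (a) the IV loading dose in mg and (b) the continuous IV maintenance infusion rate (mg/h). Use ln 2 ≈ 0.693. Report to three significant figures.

Total Vd = 9.4 × 123 = 1156 L
LD = Vd × C = 1156 × 6.4 = 7398 mg
CL = 0.693 × Vd / t½ = 0.693 × 1156 / 27 = 29.67 L/h
Infusion rate = CL × Css = 29.67 × 6.4 = 189.9 mg/h

(a) 7400 mg; (b) 190 mg/h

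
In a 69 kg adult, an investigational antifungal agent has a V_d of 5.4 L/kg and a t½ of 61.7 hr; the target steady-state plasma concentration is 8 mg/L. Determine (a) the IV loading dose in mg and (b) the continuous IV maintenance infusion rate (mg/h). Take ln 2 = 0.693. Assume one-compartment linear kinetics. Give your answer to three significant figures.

(a) 2980 mg; (b) 33.5 mg/h

Vd = 5.4 L/kg × 69 kg = 372.6 L
LD = Vd × C = 372.6 × 8 = 2981 mg
CL = 0.693 × Vd / t½ = 0.693 × 372.6 / 61.7 = 4.185 L/h
Infusion rate = CL × Css = 4.185 × 8 = 33.48 mg/h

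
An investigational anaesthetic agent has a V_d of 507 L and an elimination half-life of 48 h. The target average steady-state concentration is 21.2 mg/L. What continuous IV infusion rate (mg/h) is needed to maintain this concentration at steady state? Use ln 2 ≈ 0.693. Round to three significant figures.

CL = 0.693 × Vd / t½ = 0.693 × 507.0 / 48 = 7.320 L/h
Infusion rate = CL × Css = 7.320 × 21.2 = 155.2 mg/h

155 mg/h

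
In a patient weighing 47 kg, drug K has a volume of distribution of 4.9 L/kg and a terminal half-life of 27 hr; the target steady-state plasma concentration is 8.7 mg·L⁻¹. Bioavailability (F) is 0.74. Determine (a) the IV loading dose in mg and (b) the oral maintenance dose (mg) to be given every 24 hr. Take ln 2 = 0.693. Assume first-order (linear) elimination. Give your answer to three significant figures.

Vd(total) = 47 kg × 4.9 L/kg = 230.3 L
LD = Vd × C = 230.3 × 8.7 = 2004 mg
CL = 0.693 × Vd / t½ = 0.693 × 230.3 / 27 = 5.911 L/h
D = CL × Css × τ / F = 5.911 × 8.7 × 24 / 0.74 = 1668 mg

(a) 2000 mg; (b) 1670 mg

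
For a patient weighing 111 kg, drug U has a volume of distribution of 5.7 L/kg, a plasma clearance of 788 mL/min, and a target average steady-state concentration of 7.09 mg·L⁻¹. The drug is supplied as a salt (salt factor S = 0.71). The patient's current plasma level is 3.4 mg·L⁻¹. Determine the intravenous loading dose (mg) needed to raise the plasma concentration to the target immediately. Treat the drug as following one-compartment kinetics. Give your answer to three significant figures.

3290 mg

Vd = 5.7 L/kg × 111 kg = 632.7 L
Concentration deficit ΔC = 7.09 − 3.4 = 3.690 mg/L
LD = Vd × ΔC / S = 632.7 × 3.690 / 0.71 = 3288 mg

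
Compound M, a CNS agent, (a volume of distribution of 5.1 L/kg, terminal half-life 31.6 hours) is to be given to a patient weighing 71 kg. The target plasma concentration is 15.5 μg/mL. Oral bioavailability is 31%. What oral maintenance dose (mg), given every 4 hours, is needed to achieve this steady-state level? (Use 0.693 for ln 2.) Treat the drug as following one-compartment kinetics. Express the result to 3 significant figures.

1590 mg

Vd = 5.1 L/kg × 71 kg = 362.1 L
CL = ln 2 · Vd / t½ = 0.693 × 362.1 / 31.6 = 7.941 L/h
D = CL × Css × τ / F = 7.941 × 15.5 × 4 / 0.31 = 1588 mg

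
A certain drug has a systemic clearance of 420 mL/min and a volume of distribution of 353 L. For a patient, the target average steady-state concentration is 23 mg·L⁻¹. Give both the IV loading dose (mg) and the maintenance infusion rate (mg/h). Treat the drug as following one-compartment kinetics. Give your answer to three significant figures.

LD = Vd · C_target = 353.0 × 23 = 8119 mg
CL = 420 mL/min × 60/1000 = 25.20 L/h
Infusion rate = 25.20 L/h × 23 mg/L = 579.6 mg/h

(a) 8120 mg; (b) 580 mg/h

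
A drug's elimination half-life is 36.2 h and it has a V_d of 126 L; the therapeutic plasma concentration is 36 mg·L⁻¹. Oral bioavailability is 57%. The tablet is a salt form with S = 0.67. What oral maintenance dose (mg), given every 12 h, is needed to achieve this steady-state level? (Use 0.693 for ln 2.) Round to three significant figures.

2730 mg

CL = 0.693 × Vd / t½ = 0.693 × 126.0 / 36.2 = 2.412 L/h
D = CL × Css × τ / F / S = 2.412 × 36 × 12 / 0.57 / 0.67 = 2728 mg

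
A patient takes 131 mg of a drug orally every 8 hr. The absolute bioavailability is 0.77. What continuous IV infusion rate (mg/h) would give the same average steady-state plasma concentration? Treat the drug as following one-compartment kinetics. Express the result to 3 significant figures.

Equivalent systemic input: infusion rate = F·D/τ.
Rate = 0.77 × 131 / 8 = 12.61 mg/h

12.6 mg/h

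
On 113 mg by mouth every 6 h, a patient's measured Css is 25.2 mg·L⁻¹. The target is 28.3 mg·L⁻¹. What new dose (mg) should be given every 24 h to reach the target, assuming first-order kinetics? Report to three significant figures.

508 mg

For first-order elimination, Css ∝ F·D/(CL·τ); F and CL are unchanged, so Css ∝ D/τ.
D₂ = D₁ × (Css,target / Css,current) × (τ₂/τ₁) = 113 × (28.3/25.2) × (24/6) = 507.6 mg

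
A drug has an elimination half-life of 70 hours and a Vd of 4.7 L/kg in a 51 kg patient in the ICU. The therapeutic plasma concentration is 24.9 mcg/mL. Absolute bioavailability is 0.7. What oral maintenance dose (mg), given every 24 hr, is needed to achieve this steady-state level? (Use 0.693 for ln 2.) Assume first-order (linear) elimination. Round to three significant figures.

2030 mg

Vd(total) = 51 kg × 4.7 L/kg = 239.7 L
CL = 0.693 × Vd / t½ = 0.693 × 239.7 / 70 = 2.373 L/h
D = CL × Css × τ / F = 2.373 × 24.9 × 24 / 0.7 = 2026 mg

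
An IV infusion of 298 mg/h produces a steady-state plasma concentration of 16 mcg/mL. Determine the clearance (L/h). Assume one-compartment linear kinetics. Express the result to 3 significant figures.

18.6 L/h

At steady state, infusion rate = CL × Css, so CL = rate / Css.
CL = 298 / 16 = 18.63 L/h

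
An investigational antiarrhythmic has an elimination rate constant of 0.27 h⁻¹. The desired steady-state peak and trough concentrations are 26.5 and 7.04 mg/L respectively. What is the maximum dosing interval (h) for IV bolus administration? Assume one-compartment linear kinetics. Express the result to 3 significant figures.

Between IV bolus doses, concentration decays as C = C₀·e^(−kτ), so C_peak/C_trough = e^(kτ).
τ_max = ln(C_peak/C_trough) / k = ln(26.5/7.04) / 0.2700 = 1.326 / 0.2700 = 4.911 h

4.91 h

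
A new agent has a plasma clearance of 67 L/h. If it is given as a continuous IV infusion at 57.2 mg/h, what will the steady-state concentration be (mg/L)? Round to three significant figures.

Css = rate / CL = 57.2 / 67.00 = 0.8537 mg/L

0.854 mg/L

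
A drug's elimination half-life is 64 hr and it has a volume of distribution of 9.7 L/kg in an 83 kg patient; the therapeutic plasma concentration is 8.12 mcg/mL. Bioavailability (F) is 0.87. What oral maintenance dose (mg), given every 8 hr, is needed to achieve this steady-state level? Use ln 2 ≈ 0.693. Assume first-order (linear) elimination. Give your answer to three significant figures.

Vd(total) = 83 kg × 9.7 L/kg = 805.1 L
k = 0.693/64 = 0.01083 h⁻¹, so CL = k·Vd = 0.01083 × 805.1 = 8.719 L/h
D = CL × Css × τ / F = 8.719 × 8.12 × 8 / 0.87 = 651.0 mg

651 mg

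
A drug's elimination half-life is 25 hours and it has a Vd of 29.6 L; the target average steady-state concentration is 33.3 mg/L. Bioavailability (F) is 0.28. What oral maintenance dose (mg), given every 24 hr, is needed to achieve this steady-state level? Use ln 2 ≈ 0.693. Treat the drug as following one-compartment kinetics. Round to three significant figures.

2340 mg

k = 0.693/25 = 0.02772 h⁻¹, so CL = k·Vd = 0.02772 × 29.60 = 0.8205 L/h
D = CL × Css × τ / F = 0.8205 × 33.3 × 24 / 0.28 = 2342 mg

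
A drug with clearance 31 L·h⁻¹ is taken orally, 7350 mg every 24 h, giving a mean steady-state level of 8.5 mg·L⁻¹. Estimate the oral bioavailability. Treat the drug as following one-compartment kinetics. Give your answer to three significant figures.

0.860

F·D/τ = CL·Css at steady state → F = CL·Css·τ / D.
F = 31 × 8.5 × 24 / 7350 = 0.860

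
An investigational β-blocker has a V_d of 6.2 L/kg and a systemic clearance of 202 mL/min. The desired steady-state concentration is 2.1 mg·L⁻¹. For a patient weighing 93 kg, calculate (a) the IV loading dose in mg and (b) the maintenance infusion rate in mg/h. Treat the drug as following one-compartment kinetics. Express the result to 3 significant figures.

(a) 1210 mg; (b) 25.5 mg/h

Vd(total) = 93 kg × 6.2 L/kg = 576.6 L
Loading: fill Vd to C_target → 576.6 L × 2.1 mg/L = 1211 mg
CL = 202 mL/min × 60/1000 = 12.12 L/h
Infusion rate = 12.12 L/h × 2.1 mg/L = 25.45 mg/h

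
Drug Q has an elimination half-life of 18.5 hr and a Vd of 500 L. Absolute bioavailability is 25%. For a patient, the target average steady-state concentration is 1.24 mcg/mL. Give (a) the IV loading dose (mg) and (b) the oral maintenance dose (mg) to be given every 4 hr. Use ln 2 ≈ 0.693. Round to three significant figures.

(a) 620 mg; (b) 372 mg

LD = Vd × C = 500.0 × 1.24 = 620.0 mg
CL = 0.693 × Vd / t½ = 0.693 × 500.0 / 18.5 = 18.73 L/h
D = CL × Css × τ / F = 18.73 × 1.24 × 4 / 0.25 = 371.6 mg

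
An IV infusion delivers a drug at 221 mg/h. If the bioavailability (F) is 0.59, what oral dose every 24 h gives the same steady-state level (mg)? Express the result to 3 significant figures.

8990 mg

To maintain the same Css, the systemic dosing rate must be unchanged: F·D/τ = infusion rate.
D = rate × τ / F = 221 × 24 / 0.59 = 8990 mg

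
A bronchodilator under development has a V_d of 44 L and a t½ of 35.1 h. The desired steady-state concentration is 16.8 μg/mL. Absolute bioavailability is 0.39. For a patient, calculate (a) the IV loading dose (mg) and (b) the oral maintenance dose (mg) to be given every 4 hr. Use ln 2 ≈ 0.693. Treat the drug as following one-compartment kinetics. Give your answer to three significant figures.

LD = Vd × C = 44.00 × 16.8 = 739.2 mg
CL = 0.693 × Vd / t½ = 0.693 × 44.00 / 35.1 = 0.8687 L/h
D = CL × Css × τ / F = 0.8687 × 16.8 × 4 / 0.39 = 149.7 mg

(a) 739 mg; (b) 150 mg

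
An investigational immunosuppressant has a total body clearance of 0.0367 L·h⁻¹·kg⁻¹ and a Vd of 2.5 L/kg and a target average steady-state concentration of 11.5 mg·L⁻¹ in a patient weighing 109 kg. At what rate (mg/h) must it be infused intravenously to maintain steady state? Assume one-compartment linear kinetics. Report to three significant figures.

46.0 mg/h

CL = 0.0367 L·h⁻¹·kg⁻¹ × 109 kg = 4.000 L/h
R₀ = 4.000 × 11.5 = 46.00 mg/h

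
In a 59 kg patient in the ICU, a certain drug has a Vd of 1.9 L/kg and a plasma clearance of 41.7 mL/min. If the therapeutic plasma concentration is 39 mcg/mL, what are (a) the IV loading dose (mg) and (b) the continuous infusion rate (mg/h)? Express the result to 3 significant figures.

(a) 4370 mg; (b) 97.6 mg/h

Vd(total) = 59 kg × 1.9 L/kg = 112.1 L
Loading dose = Vd × C = 112.1 × 39 = 4372 mg
CL = 41.7 mL/min = 41.7 × 0.06 = 2.502 L/h
Maintenance infusion rate = CL × Css = 2.502 × 39 = 97.58 mg/h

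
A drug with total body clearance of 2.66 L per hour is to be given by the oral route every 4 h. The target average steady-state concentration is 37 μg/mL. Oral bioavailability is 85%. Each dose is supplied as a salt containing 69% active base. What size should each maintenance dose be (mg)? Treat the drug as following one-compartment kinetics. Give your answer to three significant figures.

671 mg

At steady state, dose per interval replaces the amount cleared in that interval: F·S·D/τ = CL·Css.
D = CL × Css × τ / F / S = 2.660 × 37 × 4 / 0.85 / 0.69 = 671.2 mg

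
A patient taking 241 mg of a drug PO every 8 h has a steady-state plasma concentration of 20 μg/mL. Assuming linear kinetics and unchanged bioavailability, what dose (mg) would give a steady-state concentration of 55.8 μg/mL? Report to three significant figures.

672 mg

With linear kinetics, Css is proportional to dose rate (D/τ) at fixed clearance.
D₂ = D₁ × (Css,target / Css,current) = 241 × 55.8/20 = 672.4 mg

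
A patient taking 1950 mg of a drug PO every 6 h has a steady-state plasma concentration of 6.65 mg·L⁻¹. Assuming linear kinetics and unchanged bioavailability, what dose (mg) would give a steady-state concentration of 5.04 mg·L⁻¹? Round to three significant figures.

1480 mg

For first-order elimination, Css ∝ F·D/(CL·τ); F and CL are unchanged, so Css ∝ D/τ.
D₂ = D₁ × (Css,target / Css,current) = 1950 × 5.04/6.65 = 1478 mg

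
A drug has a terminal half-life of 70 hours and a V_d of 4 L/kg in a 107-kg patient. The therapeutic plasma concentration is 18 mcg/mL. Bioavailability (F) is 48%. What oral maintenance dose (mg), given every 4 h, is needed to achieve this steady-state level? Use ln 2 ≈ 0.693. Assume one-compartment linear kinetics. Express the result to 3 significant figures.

636 mg

Vd(total) = 107 kg × 4 L/kg = 428.0 L
CL = ln 2 · Vd / t½ = 0.693 × 428.0 / 70 = 4.237 L/h
D = CL × Css × τ / F = 4.237 × 18 × 4 / 0.48 = 635.6 mg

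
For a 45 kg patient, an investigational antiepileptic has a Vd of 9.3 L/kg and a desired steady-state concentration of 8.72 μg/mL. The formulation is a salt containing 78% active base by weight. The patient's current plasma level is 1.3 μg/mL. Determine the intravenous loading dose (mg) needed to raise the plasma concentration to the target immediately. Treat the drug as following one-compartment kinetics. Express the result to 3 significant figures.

3980 mg

Vd(total) = 45 kg × 9.3 L/kg = 418.5 L
The loading dose fills Vd to the target concentration.
Concentration deficit ΔC = 8.72 − 1.3 = 7.420 mg/L
LD = Vd × ΔC / S = 418.5 × 7.420 / 0.78 = 3981 mg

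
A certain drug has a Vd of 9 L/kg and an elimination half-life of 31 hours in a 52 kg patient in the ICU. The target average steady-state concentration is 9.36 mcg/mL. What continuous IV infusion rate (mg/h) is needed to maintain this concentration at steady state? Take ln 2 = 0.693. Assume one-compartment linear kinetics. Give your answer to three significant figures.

97.9 mg/h

Vd(total) = 52 kg × 9 L/kg = 468.0 L
CL = 0.693 × Vd / t½ = 0.693 × 468.0 / 31 = 10.46 L/h
Infusion rate = CL × Css = 10.46 × 9.36 = 97.91 mg/h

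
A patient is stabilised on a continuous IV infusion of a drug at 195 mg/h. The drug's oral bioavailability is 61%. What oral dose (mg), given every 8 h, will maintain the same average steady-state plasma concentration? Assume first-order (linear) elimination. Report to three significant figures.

To maintain the same Css, the systemic dosing rate must be unchanged: F·D/τ = infusion rate.
D = rate × τ / F = 195 × 8 / 0.61 = 2557 mg

2560 mg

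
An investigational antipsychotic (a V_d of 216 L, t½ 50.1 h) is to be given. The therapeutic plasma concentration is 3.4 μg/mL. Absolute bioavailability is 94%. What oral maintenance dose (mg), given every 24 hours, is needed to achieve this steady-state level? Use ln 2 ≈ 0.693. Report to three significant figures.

259 mg

k = 0.693/50.1 = 0.01383 h⁻¹, so CL = k·Vd = 0.01383 × 216.0 = 2.987 L/h
D = CL × Css × τ / F = 2.987 × 3.4 × 24 / 0.94 = 259.3 mg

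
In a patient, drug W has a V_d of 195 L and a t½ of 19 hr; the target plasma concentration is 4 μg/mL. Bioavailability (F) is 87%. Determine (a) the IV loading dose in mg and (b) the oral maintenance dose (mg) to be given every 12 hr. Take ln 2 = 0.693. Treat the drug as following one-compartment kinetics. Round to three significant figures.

(a) 780 mg; (b) 392 mg

LD = Vd × C = 195.0 × 4 = 780.0 mg
CL = 0.693 × Vd / t½ = 0.693 × 195.0 / 19 = 7.112 L/h
D = CL × Css × τ / F = 7.112 × 4 × 12 / 0.87 = 392.4 mg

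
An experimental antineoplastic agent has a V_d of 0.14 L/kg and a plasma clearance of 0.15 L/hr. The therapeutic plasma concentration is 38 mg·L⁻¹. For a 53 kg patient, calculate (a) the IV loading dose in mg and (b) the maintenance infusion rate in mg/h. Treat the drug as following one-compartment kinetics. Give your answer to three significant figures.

(a) 282 mg; (b) 5.70 mg/h

Vd = 0.14 L/kg × 53 kg = 7.420 L
Loading: fill Vd to C_target → 7.420 L × 38 mg/L = 282.0 mg
Maintenance: replace elimination → rate = CL × Css = 0.1500 × 38 = 5.700 mg/h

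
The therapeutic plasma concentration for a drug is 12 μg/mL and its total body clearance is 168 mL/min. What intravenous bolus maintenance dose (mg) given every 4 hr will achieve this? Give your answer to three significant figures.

Convert clearance: 168 mL/min × 60 min/h ÷ 1000 mL/L = 10.08 L/h
D = CL × Css × τ = 10.08 × 12 × 4 = 483.8 mg

484 mg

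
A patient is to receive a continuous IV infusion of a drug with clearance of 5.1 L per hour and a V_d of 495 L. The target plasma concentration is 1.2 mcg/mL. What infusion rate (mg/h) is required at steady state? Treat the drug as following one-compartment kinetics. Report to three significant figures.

Infusion rate = CL · Css = 5.100 L/h × 1.2 mg/L = 6.120 mg/h

6.12 mg/h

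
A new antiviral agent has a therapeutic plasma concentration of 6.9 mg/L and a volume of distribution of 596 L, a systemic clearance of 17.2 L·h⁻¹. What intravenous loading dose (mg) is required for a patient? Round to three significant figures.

4110 mg

The loading dose fills Vd to the target concentration; clearance is irrelevant here.
LD = Vd × C = 596.0 × 6.900 = 4112 mg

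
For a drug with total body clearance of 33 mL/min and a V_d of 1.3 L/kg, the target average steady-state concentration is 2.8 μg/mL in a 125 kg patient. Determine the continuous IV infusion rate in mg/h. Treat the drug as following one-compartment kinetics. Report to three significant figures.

CL = 33 mL/min × 60/1000 = 1.980 L/h
Rate = CL × Css = 1.980 × 2.8 = 5.544 mg/h

5.54 mg/h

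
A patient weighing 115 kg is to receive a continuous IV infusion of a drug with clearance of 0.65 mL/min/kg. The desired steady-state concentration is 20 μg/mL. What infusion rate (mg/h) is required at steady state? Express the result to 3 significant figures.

CL = 0.65 mL/min/kg × 115 kg = 74.75 mL/min = 74.75 × 60/1000 = 4.485 L/h
R₀ = 4.485 × 20 = 89.70 mg/h

89.7 mg/h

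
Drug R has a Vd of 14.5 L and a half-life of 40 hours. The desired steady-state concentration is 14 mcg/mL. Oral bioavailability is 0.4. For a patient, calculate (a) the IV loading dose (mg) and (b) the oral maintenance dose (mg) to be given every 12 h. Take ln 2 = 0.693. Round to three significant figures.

LD = Vd × C = 14.50 × 14 = 203.0 mg
CL = 0.693 × Vd / t½ = 0.693 × 14.50 / 40 = 0.2512 L/h
D = CL × Css × τ / F = 0.2512 × 14 × 12 / 0.4 = 105.5 mg

(a) 203 mg; (b) 106 mg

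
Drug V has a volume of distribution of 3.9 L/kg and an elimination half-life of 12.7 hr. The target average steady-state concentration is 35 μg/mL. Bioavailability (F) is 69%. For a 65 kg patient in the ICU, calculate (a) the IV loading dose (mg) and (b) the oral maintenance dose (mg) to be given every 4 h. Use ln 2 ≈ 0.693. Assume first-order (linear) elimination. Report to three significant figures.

(a) 8870 mg; (b) 2810 mg

Total Vd = 3.9 × 65 = 253.5 L
LD = Vd × C = 253.5 × 35 = 8873 mg
CL = 0.693 × Vd / t½ = 0.693 × 253.5 / 12.7 = 13.83 L/h
D = CL × Css × τ / F = 13.83 × 35 × 4 / 0.69 = 2806 mg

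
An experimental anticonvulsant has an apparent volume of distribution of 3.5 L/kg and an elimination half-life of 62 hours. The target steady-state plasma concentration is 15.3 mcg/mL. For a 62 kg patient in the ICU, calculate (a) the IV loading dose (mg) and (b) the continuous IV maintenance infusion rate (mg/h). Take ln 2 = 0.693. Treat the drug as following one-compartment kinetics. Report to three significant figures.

(a) 3320 mg; (b) 37.1 mg/h

Total Vd = 3.5 × 62 = 217.0 L
LD = Vd × C = 217.0 × 15.3 = 3320 mg
CL = 0.693 × Vd / t½ = 0.693 × 217.0 / 62 = 2.426 L/h
Infusion rate = CL × Css = 2.426 × 15.3 = 37.12 mg/h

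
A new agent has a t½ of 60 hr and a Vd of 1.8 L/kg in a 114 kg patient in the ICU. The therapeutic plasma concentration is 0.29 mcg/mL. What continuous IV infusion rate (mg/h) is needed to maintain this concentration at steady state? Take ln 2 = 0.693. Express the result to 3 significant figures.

0.687 mg/h

Vd(total) = 114 kg × 1.8 L/kg = 205.2 L
CL = ln 2 · Vd / t½ = 0.693 × 205.2 / 60 = 2.370 L/h
Infusion rate = CL × Css = 2.370 × 0.29 = 0.6873 mg/h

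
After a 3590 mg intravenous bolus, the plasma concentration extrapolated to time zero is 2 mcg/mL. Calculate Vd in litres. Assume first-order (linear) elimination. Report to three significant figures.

1800 L

Immediately after an IV bolus, C₀ = Dose / Vd, so Vd = Dose / C₀.
Vd = 3590 / 2 = 1795 L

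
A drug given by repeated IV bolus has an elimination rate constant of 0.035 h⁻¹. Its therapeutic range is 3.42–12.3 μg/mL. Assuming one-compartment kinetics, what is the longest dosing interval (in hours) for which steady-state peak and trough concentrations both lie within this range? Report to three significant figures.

36.6 h

Between IV bolus doses, concentration decays as C = C₀·e^(−kτ), so C_peak/C_trough = e^(kτ).
τ_max = ln(C_peak/C_trough) / k = ln(12.3/3.42) / 0.03500 = 1.280 / 0.03500 = 36.57 h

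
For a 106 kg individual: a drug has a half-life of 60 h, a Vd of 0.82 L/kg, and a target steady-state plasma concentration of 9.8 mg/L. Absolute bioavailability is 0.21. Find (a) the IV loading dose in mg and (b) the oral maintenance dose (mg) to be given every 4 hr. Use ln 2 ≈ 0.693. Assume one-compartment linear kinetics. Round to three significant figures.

(a) 852 mg; (b) 187 mg

Vd = 0.82 L/kg × 106 kg = 86.92 L
LD = Vd × C = 86.92 × 9.8 = 851.8 mg
CL = 0.693 × Vd / t½ = 0.693 × 86.92 / 60 = 1.004 L/h
D = CL × Css × τ / F = 1.004 × 9.8 × 4 / 0.21 = 187.4 mg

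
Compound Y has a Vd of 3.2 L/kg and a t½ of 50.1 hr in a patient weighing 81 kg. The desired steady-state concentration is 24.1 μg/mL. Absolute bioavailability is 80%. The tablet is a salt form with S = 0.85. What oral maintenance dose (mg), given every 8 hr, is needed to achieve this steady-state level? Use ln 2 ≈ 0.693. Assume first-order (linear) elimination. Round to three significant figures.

Vd(total) = 81 kg × 3.2 L/kg = 259.2 L
CL = 0.693 × Vd / t½ = 0.693 × 259.2 / 50.1 = 3.585 L/h
D = CL × Css × τ / F / S = 3.585 × 24.1 × 8 / 0.8 / 0.85 = 1016 mg

1020 mg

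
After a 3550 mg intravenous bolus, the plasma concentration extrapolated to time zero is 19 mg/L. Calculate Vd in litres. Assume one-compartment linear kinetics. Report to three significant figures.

Immediately after an IV bolus, C₀ = Dose / Vd, so Vd = Dose / C₀.
Vd = 3550 / 19 = 186.8 L

187 L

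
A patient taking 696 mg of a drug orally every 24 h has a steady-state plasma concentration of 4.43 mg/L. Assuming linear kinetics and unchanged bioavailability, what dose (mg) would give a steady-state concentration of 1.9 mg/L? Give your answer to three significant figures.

For first-order elimination, Css ∝ F·D/(CL·τ); F and CL are unchanged, so Css ∝ D/τ.
D₂ = D₁ × (Css,target / Css,current) = 696 × 1.9/4.43 = 298.5 mg

299 mg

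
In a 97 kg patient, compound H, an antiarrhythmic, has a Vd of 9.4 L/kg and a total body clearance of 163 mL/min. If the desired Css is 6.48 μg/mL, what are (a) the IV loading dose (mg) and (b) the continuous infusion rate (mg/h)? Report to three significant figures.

Total Vd = 9.4 × 97 = 911.8 L
Loading dose = Vd × C = 911.8 × 6.48 = 5908 mg
Convert clearance: 163 mL/min × 60 min/h ÷ 1000 mL/L = 9.780 L/h
Infusion rate = 9.780 L/h × 6.48 mg/L = 63.37 mg/h

(a) 5910 mg; (b) 63.4 mg/h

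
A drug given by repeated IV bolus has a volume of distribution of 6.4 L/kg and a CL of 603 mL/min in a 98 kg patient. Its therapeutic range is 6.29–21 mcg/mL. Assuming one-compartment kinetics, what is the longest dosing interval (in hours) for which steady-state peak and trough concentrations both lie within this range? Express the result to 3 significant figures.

20.9 h

Vd(total) = 98 kg × 6.4 L/kg = 627.2 L
Convert clearance: 603 mL/min × 60 min/h ÷ 1000 mL/L = 36.18 L/h
k = CL / Vd = 36.18 / 627.2 = 0.05768 h⁻¹
Between IV bolus doses, concentration decays as C = C₀·e^(−kτ), so C_peak/C_trough = e^(kτ).
τ_max = ln(C_peak/C_trough) / k = ln(21/6.29) / 0.05768 = 1.206 / 0.05768 = 20.91 h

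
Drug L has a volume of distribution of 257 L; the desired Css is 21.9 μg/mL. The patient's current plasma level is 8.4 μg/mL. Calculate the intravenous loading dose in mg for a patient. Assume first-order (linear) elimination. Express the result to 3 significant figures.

3470 mg

The loading dose fills Vd to the target concentration.
Concentration deficit ΔC = 21.9 − 8.4 = 13.50 mg/L
LD = Vd × ΔC = 257.0 × 13.50 = 3470 mg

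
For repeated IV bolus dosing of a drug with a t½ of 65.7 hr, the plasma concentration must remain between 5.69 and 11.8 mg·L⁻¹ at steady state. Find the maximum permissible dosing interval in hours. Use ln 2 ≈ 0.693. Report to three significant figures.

k = 0.693 / t½ = 0.693 / 65.7 = 0.01055 h⁻¹
Between IV bolus doses, concentration decays as C = C₀·e^(−kτ), so C_peak/C_trough = e^(kτ).
τ_max = ln(C_peak/C_trough) / k = ln(11.8/5.69) / 0.01055 = 0.7294 / 0.01055 = 69.14 h

69.1 h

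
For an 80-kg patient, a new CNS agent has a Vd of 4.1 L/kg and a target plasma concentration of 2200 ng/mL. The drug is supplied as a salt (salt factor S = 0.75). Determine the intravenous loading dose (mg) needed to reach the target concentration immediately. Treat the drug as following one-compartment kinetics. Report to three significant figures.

962 mg

Vd = 4.1 L/kg × 80 kg = 328.0 L
C = 2200 ng/mL = 2.200 mg/L
The loading dose fills Vd to the target concentration.
LD = Vd × C / S = 328.0 × 2.200 / 0.75 = 962.1 mg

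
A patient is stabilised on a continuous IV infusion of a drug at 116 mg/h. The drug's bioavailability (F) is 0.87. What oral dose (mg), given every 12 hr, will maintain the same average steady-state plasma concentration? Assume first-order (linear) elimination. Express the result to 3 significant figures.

To maintain the same Css, the systemic dosing rate must be unchanged: F·D/τ = infusion rate.
D = rate × τ / F = 116 × 12 / 0.87 = 1600 mg

1600 mg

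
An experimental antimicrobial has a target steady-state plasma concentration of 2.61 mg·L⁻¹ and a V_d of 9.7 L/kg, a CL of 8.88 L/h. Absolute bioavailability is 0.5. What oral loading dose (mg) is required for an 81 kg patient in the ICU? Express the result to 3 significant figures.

4100 mg

Vd = 9.7 L/kg × 81 kg = 785.7 L
LD = Vd × C / F = 785.7 × 2.610 / 0.5 = 4101 mg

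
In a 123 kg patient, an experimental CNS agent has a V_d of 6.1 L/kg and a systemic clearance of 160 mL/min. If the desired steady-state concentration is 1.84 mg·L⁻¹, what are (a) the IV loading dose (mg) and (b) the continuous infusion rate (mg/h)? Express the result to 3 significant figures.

Total Vd = 6.1 × 123 = 750.3 L
LD = Vd · C_target = 750.3 × 1.84 = 1381 mg
Convert clearance: 160 mL/min × 60 min/h ÷ 1000 mL/L = 9.600 L/h
Maintenance: replace elimination → rate = CL × Css = 9.600 × 1.84 = 17.66 mg/h

(a) 1380 mg; (b) 17.7 mg/h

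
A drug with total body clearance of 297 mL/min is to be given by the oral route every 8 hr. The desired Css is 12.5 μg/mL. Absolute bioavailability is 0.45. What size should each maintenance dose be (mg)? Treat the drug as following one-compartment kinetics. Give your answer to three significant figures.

3960 mg

CL = 297 mL/min = 297 × 0.06 = 17.82 L/h
D = CL × Css × τ / F = 17.82 × 12.5 × 8 / 0.45 = 3960 mg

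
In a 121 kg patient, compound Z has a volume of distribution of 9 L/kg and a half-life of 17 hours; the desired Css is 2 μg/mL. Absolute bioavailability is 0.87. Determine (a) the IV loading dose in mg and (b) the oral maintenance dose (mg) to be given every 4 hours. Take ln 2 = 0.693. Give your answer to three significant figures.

Vd = 9 L/kg × 121 kg = 1089 L
LD = Vd × C = 1089 × 2 = 2178 mg
CL = 0.693 × Vd / t½ = 0.693 × 1089 / 17 = 44.39 L/h
D = CL × Css × τ / F = 44.39 × 2 × 4 / 0.87 = 408.2 mg

(a) 2180 mg; (b) 408 mg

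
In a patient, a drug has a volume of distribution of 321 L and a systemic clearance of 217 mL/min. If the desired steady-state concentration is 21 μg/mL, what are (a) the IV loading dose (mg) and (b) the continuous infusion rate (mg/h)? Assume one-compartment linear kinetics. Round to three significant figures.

Loading dose = Vd × C = 321.0 × 21 = 6741 mg
CL = 217 mL/min = 217 × 0.06 = 13.02 L/h
Maintenance: replace elimination → rate = CL × Css = 13.02 × 21 = 273.4 mg/h

(a) 6740 mg; (b) 273 mg/h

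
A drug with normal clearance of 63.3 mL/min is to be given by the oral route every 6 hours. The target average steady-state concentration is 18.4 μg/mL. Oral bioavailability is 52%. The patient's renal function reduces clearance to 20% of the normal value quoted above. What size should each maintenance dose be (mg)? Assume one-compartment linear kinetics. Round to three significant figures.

CL = 63.3 mL/min × 60/1000 = 3.798 L/h
Patient clearance = 0.2 × 3.798 = 0.7596 L/h
D = CL × Css × τ / F = 0.7596 × 18.4 × 6 / 0.52 = 161.3 mg

161 mg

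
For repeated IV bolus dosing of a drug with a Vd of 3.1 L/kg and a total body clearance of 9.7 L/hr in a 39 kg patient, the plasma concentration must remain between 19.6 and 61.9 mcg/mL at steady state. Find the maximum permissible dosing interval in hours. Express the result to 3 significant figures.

14.3 h

Total Vd = 3.1 × 39 = 120.9 L
k = CL / Vd = 9.700 / 120.9 = 0.08023 h⁻¹
Between IV bolus doses, concentration decays as C = C₀·e^(−kτ), so C_peak/C_trough = e^(kτ).
τ_max = ln(C_peak/C_trough) / k = ln(61.9/19.6) / 0.08023 = 1.150 / 0.08023 = 14.33 h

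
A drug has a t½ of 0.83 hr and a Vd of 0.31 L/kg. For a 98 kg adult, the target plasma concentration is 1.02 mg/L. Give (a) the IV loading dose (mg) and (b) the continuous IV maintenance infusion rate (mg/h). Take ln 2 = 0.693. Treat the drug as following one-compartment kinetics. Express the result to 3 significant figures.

(a) 31.0 mg; (b) 25.9 mg/h

Total Vd = 0.31 × 98 = 30.38 L
LD = Vd × C = 30.38 × 1.02 = 30.99 mg
CL = 0.693 × Vd / t½ = 0.693 × 30.38 / 0.83 = 25.37 L/h
Infusion rate = CL × Css = 25.37 × 1.02 = 25.88 mg/h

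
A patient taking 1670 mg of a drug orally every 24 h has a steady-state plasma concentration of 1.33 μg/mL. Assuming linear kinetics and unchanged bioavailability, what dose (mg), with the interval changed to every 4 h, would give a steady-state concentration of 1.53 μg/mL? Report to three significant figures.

For first-order elimination, Css ∝ F·D/(CL·τ); F and CL are unchanged, so Css ∝ D/τ.
D₂ = D₁ × (Css,target / Css,current) × (τ₂/τ₁) = 1670 × (1.53/1.33) × (4/24) = 320.2 mg

320 mg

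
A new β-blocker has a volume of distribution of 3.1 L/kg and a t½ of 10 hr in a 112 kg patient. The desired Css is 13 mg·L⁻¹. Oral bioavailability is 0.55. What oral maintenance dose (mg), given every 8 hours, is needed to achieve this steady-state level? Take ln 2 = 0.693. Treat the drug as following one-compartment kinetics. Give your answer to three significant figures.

4550 mg

Vd(total) = 112 kg × 3.1 L/kg = 347.2 L
k = 0.693/10 = 0.06930 h⁻¹, so CL = k·Vd = 0.06930 × 347.2 = 24.06 L/h
D = CL × Css × τ / F = 24.06 × 13 × 8 / 0.55 = 4550 mg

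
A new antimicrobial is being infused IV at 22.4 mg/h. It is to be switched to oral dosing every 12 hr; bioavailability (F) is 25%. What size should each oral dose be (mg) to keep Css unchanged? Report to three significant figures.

To maintain the same Css, the systemic dosing rate must be unchanged: F·D/τ = infusion rate.
D = rate × τ / F = 22.4 × 12 / 0.25 = 1075 mg

1080 mg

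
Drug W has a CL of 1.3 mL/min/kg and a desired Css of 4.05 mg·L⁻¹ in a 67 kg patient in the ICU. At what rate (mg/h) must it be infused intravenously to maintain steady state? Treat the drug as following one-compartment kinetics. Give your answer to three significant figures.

21.2 mg/h

CL = 1.3 mL/min/kg × 67 kg = 87.10 mL/min = 87.10 × 60/1000 = 5.226 L/h
At steady state, infusion rate equals elimination rate: rate in = CL × Css.
Rate = CL × Css = 5.226 × 4.05 = 21.17 mg/h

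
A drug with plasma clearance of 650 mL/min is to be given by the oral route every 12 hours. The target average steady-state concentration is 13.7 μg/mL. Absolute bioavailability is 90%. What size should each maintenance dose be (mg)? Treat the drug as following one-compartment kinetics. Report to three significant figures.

CL = 650 mL/min × 60/1000 = 39.00 L/h
D = CL × Css × τ / F = 39.00 × 13.7 × 12 / 0.9 = 7124 mg

7120 mg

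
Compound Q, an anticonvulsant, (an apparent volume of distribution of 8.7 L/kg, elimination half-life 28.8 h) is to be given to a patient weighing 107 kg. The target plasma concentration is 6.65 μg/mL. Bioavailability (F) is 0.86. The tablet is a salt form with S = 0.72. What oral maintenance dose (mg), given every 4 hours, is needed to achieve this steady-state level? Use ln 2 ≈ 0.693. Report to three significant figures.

962 mg

Total Vd = 8.7 × 107 = 930.9 L
CL = 0.693 × Vd / t½ = 0.693 × 930.9 / 28.8 = 22.40 L/h
D = CL × Css × τ / F / S = 22.40 × 6.65 × 4 / 0.86 / 0.72 = 962.3 mg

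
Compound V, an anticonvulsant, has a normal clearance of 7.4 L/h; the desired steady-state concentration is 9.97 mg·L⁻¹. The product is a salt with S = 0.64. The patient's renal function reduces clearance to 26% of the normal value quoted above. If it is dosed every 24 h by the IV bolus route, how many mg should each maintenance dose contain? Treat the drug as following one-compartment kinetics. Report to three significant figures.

719 mg

Patient clearance = 0.26 × 7.400 = 1.924 L/h
D = CL × Css × τ / S = 1.924 × 9.97 × 24 / 0.64 = 719.3 mg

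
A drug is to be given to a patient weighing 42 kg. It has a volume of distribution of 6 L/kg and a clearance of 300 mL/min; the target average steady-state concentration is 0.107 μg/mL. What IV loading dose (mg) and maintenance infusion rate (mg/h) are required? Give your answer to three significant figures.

Vd = 6 L/kg × 42 kg = 252.0 L
Loading dose = Vd × C = 252.0 × 0.107 = 26.96 mg
CL = 300 mL/min = 300 × 0.06 = 18.00 L/h
Infusion rate = 18.00 L/h × 0.107 mg/L = 1.926 mg/h

(a) 27.0 mg; (b) 1.93 mg/h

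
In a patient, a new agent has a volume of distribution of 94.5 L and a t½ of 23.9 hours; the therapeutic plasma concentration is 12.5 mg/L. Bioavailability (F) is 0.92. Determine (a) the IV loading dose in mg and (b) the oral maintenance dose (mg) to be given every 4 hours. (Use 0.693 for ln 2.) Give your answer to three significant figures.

(a) 1180 mg; (b) 149 mg

LD = Vd × C = 94.50 × 12.5 = 1181 mg
CL = 0.693 × Vd / t½ = 0.693 × 94.50 / 23.9 = 2.740 L/h
D = CL × Css × τ / F = 2.740 × 12.5 × 4 / 0.92 = 148.9 mg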